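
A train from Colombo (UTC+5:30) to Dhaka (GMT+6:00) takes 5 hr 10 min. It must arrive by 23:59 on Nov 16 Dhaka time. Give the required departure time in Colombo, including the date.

18:19 on Nov 16

Target arrival in UTC: 23:59 − 6:00 = 17:59 on Nov 16.
Subtract 5 hours 10 minutes → departure 12:49 UTC on Nov 16.
Colombo is UTC+5:30: 12:49 + 5:30 = 18:19 on Nov 16.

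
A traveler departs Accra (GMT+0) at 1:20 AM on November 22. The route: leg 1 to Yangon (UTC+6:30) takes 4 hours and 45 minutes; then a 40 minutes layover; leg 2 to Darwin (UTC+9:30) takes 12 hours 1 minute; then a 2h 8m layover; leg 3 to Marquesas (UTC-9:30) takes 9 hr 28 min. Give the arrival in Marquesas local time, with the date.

8:52 PM on November 22

Accra is at UTC+0, so departure is already 1:20 AM UTC on Nov 22.
Add 4 hours and 45 minutes leg 1 → 6:05 AM UTC.
Add 40 minutes layover in Yangon → 6:45 AM UTC.
Add 12 hours 1 minute leg 2 → 6:46 PM UTC.
Add 2 hours and 8 minutes layover in Darwin → 8:54 PM UTC.
Add 9 hours 28 minutes leg 3 → 6:22 AM UTC (Nov 23).
Marquesas is UTC−9:30, so local arrival = 6:22 AM − 9:30 = 8:52 PM on Nov 22.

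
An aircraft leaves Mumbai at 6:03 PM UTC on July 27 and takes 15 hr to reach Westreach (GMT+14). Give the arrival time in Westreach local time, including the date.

Departure is given in UTC: 6:03 PM on Jul 27.
Add 15 hours → 9:03 AM UTC (Jul 28).
Westreach is UTC+14:00: 9:03 AM + 14:00 = 11:03 PM on Jul 28.

11:03 PM on July 28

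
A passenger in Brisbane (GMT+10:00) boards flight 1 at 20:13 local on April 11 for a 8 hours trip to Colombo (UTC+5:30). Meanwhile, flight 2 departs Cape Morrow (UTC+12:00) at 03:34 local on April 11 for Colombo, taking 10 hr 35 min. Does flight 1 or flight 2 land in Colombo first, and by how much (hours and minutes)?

the second, by 16 hours 4 minutes

Flight 1 in UTC: 20:13 − 10:00 = 10:13 on Apr 11.
+8 hours → arrive 18:13 UTC on Apr 11.
Flight 2 in UTC: 03:34 − 12:00 = 15:34 on Apr 10.
+10 hours 35 minutes → arrive 02:09 UTC on Apr 11.
Flight 2 lands earlier by 16 hours 4 minutes.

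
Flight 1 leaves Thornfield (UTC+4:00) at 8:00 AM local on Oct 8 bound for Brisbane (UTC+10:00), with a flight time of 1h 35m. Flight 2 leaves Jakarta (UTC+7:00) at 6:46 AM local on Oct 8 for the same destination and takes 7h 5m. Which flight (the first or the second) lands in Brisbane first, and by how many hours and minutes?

the first, by 1 hour 16 minutes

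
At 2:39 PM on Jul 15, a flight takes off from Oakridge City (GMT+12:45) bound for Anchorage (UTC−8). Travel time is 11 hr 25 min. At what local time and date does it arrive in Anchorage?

5:19 AM on Jul 15

Anchorage is 20:45 behind Oakridge City.
After 11 hours and 25 minutes it is 2:04 AM (Jul 16) in Oakridge City.
Shift by the zone difference: 2:04 AM − 20:45 = 5:19 AM on Jul 15 in Anchorage.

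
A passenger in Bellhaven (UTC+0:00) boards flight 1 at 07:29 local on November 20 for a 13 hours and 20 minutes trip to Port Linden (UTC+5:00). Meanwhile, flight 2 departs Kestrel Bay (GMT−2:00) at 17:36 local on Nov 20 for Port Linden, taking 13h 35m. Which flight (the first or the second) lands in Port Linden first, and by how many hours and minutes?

the first, by 12 hours 22 minutes

Flight 1 departs at 07:29 UTC (Nov 20).
+13 hours 20 minutes → arrive 20:49 UTC on Nov 20.
Flight 2 in UTC: 17:36 + 2:00 = 19:36 on Nov 20.
+13 hours and 35 minutes → arrive 09:11 UTC on Nov 21.
Flight 1 lands earlier by 12 hours 22 minutes.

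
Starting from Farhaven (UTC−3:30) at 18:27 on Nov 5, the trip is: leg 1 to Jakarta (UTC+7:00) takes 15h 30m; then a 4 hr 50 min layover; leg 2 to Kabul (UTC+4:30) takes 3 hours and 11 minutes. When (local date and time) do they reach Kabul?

01:58 on November 7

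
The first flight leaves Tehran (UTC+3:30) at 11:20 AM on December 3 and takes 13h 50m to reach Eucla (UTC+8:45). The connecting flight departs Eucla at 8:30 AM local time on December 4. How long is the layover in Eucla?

Convert departure to UTC: 11:20 AM − 3:30 = 7:50 AM UTC on Dec 3.
Add 13 hours and 50 minutes flight time → 9:40 PM UTC.
Eucla is UTC+8:45, so local arrival = 9:40 PM + 8:45 = 6:25 AM on Dec 4.
Layover = 8:30 AM − 6:25 AM = 2 hours 5 minutes.

2 hours 5 minutes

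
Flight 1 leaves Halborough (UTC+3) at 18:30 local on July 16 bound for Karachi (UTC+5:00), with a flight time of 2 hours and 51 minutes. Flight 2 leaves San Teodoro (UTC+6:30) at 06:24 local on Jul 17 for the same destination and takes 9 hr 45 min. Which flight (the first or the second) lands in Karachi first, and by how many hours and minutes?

Flight 1 in UTC: 18:30 − 3:00 = 15:30 on Jul 16.
+2 hours 51 minutes → arrive 18:21 UTC on Jul 16.
Flight 2 in UTC: 06:24 − 6:30 = 23:54 on Jul 16.
+9 hours and 45 minutes → arrive 09:39 UTC on Jul 17.
Flight 1 lands earlier by 15 hours 18 minutes.

the first, by 15 hours 18 minutes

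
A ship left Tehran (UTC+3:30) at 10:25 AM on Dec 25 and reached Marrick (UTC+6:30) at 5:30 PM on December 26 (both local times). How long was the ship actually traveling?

28 hours 5 minutes

Departure in UTC: 10:25 AM − 3:30 = 6:55 AM on Dec 25.
Arrival in UTC: 5:30 PM − 6:30 = 11:00 AM on Dec 26.
Elapsed = 11:00 AM − 6:55 AM (+1 day) = 28 hours 5 minutes.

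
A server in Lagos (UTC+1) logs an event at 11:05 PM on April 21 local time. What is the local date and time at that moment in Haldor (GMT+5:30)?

In UTC: 11:05 PM − 1:00 = 10:05 PM on Apr 21.
Haldor is UTC+5:30: 10:05 PM + 5:30 = 3:35 AM on Apr 22.

3:35 AM on April 22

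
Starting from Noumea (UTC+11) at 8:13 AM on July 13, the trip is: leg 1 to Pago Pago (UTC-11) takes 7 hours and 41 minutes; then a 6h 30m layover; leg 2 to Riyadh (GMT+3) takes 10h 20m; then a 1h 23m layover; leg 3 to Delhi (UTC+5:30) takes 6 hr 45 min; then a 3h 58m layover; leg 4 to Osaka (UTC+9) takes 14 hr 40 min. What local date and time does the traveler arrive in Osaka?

Convert departure to UTC: 8:13 AM − 11:00 = 9:13 PM UTC on Jul 12.
Add 7 hours and 41 minutes leg 1 → 4:54 AM UTC (Jul 13).
Add 6 hours and 30 minutes layover in Pago Pago → 11:24 AM UTC.
Add 10 hours and 20 minutes leg 2 → 9:44 PM UTC.
Add 1 hour and 23 minutes layover in Riyadh → 11:07 PM UTC.
Add 6 hours and 45 minutes leg 3 → 5:52 AM UTC (Jul 14).
Add 3 hours 58 minutes layover in Delhi → 9:50 AM UTC.
Add 14 hours and 40 minutes leg 4 → 12:30 AM UTC (Jul 15).
Osaka is UTC+9:00, so local arrival = 12:30 AM + 9:00 = 9:30 AM on Jul 15.

9:30 AM on July 15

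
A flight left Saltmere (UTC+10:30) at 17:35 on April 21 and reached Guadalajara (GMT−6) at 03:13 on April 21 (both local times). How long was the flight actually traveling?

Departure in UTC: 17:35 − 10:30 = 07:05 on Apr 21.
Arrival in UTC: 03:13 + 6:00 = 09:13 on Apr 21.
Elapsed = 09:13 − 07:05 = 2 hours 8 minutes.

2 hours 8 minutes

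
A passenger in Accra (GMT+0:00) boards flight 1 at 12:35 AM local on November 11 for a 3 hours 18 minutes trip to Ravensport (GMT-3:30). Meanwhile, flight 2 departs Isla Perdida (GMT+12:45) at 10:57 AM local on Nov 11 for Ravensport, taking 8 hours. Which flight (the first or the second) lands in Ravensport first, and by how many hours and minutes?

Flight 1 departs at 12:35 AM UTC (Nov 11).
+3 hours 18 minutes → arrive 3:53 AM UTC on Nov 11.
Flight 2 in UTC: 10:57 AM − 12:45 = 10:12 PM on Nov 10.
+8 hours → arrive 6:12 AM UTC on Nov 11.
Flight 1 lands earlier by 2 hours 19 minutes.

the first, by 2 hours 19 minutes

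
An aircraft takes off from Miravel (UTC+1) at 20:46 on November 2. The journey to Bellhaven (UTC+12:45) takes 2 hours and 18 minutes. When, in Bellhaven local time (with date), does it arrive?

10:49 on Nov 3

Convert departure to UTC: 20:46 − 1:00 = 19:46 UTC on Nov 2.
Add 2 hours 18 minutes travel time → 22:04 UTC.
Bellhaven is UTC+12:45, so local arrival = 22:04 + 12:45 = 10:49 on Nov 3.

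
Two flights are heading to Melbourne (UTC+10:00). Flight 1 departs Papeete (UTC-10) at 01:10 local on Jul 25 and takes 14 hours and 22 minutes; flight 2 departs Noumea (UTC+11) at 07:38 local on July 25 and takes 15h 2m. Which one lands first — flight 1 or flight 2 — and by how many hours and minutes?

the second, by 13 hours 52 minutes

Flight 1 in UTC: 01:10 + 10:00 = 11:10 on Jul 25.
+14 hours 22 minutes → arrive 01:32 UTC on Jul 26.
Flight 2 in UTC: 07:38 − 11:00 = 20:38 on Jul 24.
+15 hours 2 minutes → arrive 11:40 UTC on Jul 25.
Flight 2 lands earlier by 13 hours 52 minutes.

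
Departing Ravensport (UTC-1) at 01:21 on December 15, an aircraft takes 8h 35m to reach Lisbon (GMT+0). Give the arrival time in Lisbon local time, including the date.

10:56 on Dec 15

Convert departure to UTC: 01:21 + 1:00 = 02:21 UTC on Dec 15.
Add 8 hours 35 minutes travel time → 10:56 UTC.
Lisbon is UTC+0, so local arrival is the same: 10:56 on Dec 15.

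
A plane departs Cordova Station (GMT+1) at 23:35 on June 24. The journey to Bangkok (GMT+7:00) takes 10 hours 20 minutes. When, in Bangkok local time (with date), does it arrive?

15:55 on June 25

Convert departure to UTC: 23:35 − 1:00 = 22:35 UTC on Jun 24.
Add 10 hours and 20 minutes travel time → 08:55 UTC (Jun 25).
Bangkok is UTC+7:00, so local arrival = 08:55 + 7:00 = 15:55 on Jun 25.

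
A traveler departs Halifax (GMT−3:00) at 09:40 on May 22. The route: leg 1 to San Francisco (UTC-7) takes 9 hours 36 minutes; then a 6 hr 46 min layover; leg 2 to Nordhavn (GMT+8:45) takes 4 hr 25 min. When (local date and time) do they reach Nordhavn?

Convert departure to UTC: 09:40 + 3:00 = 12:40 UTC on May 22.
Add 9 hours and 36 minutes leg 1 → 22:16 UTC.
Add 6 hours 46 minutes layover in San Francisco → 05:02 UTC (May 23).
Add 4 hours 25 minutes leg 2 → 09:27 UTC.
Nordhavn is UTC+8:45, so local arrival = 09:27 + 8:45 = 18:12 on May 23.

18:12 on May 23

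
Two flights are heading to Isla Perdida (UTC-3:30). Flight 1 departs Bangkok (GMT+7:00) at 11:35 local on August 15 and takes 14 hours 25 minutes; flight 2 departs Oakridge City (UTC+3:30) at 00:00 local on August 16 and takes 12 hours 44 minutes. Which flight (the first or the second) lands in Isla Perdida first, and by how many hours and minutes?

the first, by 14 hours 14 minutes

Flight 1 in UTC: 11:35 − 7:00 = 04:35 on Aug 15.
+14 hours and 25 minutes → arrive 19:00 UTC on Aug 15.
Flight 2 in UTC: 00:00 − 3:30 = 20:30 on Aug 15.
+12 hours 44 minutes → arrive 09:14 UTC on Aug 16.
Flight 1 lands earlier by 14 hours 14 minutes.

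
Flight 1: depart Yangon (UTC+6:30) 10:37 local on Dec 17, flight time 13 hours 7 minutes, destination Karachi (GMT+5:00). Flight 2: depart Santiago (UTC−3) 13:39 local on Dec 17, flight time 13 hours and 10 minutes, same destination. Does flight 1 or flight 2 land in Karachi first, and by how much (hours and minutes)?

Flight 1 in UTC: 10:37 − 6:30 = 04:07 on Dec 17.
+13 hours 7 minutes → arrive 17:14 UTC on Dec 17.
Flight 2 in UTC: 13:39 + 3:00 = 16:39 on Dec 17.
+13 hours and 10 minutes → arrive 05:49 UTC on Dec 18.
Flight 1 lands earlier by 12 hours 35 minutes.

the first, by 12 hours 35 minutes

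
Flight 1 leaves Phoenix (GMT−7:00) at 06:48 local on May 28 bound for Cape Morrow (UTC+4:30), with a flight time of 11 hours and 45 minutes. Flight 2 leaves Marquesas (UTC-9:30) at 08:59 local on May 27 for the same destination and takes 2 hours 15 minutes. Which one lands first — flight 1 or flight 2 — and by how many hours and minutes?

Flight 1 in UTC: 06:48 + 7:00 = 13:48 on May 28.
+11 hours 45 minutes → arrive 01:33 UTC on May 29.
Flight 2 in UTC: 08:59 + 9:30 = 18:29 on May 27.
+2 hours and 15 minutes → arrive 20:44 UTC on May 27.
Flight 2 lands earlier by 28 hours 49 minutes.

the second, by 28 hours 49 minutes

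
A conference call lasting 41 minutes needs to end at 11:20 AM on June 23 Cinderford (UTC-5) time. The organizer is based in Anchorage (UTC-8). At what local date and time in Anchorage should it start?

7:39 AM on June 23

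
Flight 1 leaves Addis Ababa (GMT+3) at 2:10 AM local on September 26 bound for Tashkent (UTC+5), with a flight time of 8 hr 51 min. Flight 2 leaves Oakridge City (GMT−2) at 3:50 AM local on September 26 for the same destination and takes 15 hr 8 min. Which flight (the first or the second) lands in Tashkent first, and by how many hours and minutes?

the first, by 12 hours 57 minutes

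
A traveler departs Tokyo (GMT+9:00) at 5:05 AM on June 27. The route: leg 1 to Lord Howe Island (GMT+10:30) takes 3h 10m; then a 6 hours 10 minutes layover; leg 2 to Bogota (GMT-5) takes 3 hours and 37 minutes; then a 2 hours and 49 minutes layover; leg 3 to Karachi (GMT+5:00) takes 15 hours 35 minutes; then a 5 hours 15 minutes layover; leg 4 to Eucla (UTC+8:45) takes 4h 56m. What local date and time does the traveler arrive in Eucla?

Convert departure to UTC: 5:05 AM − 9:00 = 8:05 PM UTC on Jun 26.
Add 3 hours 10 minutes leg 1 → 11:15 PM UTC.
Add 6 hours 10 minutes layover in Lord Howe Island → 5:25 AM UTC (Jun 27).
Add 3 hours and 37 minutes leg 2 → 9:02 AM UTC.
Add 2 hours 49 minutes layover in Bogota → 11:51 AM UTC.
Add 15 hours and 35 minutes leg 3 → 3:26 AM UTC (Jun 28).
Add 5 hours and 15 minutes layover in Karachi → 8:41 AM UTC.
Add 4 hours and 56 minutes leg 4 → 1:37 PM UTC.
Eucla is UTC+8:45, so local arrival = 1:37 PM + 8:45 = 10:22 PM on Jun 28.

10:22 PM on June 28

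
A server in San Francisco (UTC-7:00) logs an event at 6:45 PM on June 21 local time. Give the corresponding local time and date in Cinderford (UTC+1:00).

2:45 AM on June 22

Cinderford is 8:00 ahead of San Francisco.
Shift by the zone difference: 6:45 PM + 8:00 = 2:45 AM on Jun 22 in Cinderford.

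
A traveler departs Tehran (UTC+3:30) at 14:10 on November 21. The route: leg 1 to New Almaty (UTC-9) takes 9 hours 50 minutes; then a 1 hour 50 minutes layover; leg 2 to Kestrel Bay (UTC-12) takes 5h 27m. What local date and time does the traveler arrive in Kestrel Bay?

15:47 on Nov 21

Convert departure to UTC: 14:10 − 3:30 = 10:40 UTC on Nov 21.
Add 9 hours 50 minutes leg 1 → 20:30 UTC.
Add 1 hour and 50 minutes layover in New Almaty → 22:20 UTC.
Add 5 hours and 27 minutes leg 2 → 03:47 UTC (Nov 22).
Kestrel Bay is UTC−12:00, so local arrival = 03:47 − 12:00 = 15:47 on Nov 21.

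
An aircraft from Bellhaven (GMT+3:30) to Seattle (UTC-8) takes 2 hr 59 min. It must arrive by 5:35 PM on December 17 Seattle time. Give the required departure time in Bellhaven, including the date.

2:06 AM on Dec 18

Target arrival in UTC: 5:35 PM + 8:00 = 1:35 AM on Dec 18.
Subtract 2 hours and 59 minutes → departure 10:36 PM UTC on Dec 17.
Bellhaven is UTC+3:30: 10:36 PM + 3:30 = 2:06 AM on Dec 18.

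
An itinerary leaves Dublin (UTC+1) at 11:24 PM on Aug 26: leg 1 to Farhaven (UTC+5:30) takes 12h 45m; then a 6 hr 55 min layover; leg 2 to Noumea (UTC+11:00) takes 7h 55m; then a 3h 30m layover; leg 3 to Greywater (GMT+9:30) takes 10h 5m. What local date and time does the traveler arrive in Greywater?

Convert departure to UTC: 11:24 PM − 1:00 = 10:24 PM UTC on Aug 26.
Add 12 hours and 45 minutes leg 1 → 11:09 AM UTC (Aug 27).
Add 6 hours 55 minutes layover in Farhaven → 6:04 PM UTC.
Add 7 hours and 55 minutes leg 2 → 1:59 AM UTC (Aug 28).
Add 3 hours and 30 minutes layover in Noumea → 5:29 AM UTC.
Add 10 hours and 5 minutes leg 3 → 3:34 PM UTC.
Greywater is UTC+9:30, so local arrival = 3:34 PM + 9:30 = 1:04 AM on Aug 29.

1:04 AM on August 29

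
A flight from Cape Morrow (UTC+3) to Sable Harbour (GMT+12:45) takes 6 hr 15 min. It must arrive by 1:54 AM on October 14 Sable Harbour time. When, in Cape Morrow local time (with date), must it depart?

Target arrival in UTC: 1:54 AM − 12:45 = 1:09 PM on Oct 13.
Subtract 6 hours and 15 minutes → departure 6:54 AM UTC on Oct 13.
Cape Morrow is UTC+3:00: 6:54 AM + 3:00 = 9:54 AM on Oct 13.

9:54 AM on October 13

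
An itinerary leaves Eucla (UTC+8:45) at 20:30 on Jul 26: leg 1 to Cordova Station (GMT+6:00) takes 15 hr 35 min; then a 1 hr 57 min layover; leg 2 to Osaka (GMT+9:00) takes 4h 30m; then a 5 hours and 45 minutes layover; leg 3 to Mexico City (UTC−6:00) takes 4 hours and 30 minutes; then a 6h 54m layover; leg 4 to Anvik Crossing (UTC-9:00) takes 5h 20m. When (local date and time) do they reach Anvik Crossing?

23:16 on July 27

Convert departure to UTC: 20:30 − 8:45 = 11:45 UTC on Jul 26.
Add 15 hours and 35 minutes leg 1 → 03:20 UTC (Jul 27).
Add 1 hour 57 minutes layover in Cordova Station → 05:17 UTC.
Add 4 hours 30 minutes leg 2 → 09:47 UTC.
Add 5 hours 45 minutes layover in Osaka → 15:32 UTC.
Add 4 hours and 30 minutes leg 3 → 20:02 UTC.
Add 6 hours 54 minutes layover in Mexico City → 02:56 UTC (Jul 28).
Add 5 hours 20 minutes leg 4 → 08:16 UTC.
Anvik Crossing is UTC−9:00, so local arrival = 08:16 − 9:00 = 23:16 on Jul 27.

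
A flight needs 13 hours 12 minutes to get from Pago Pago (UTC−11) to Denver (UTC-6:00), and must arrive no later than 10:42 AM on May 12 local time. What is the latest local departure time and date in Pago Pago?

Target arrival in UTC: 10:42 AM + 6:00 = 4:42 PM on May 12.
Subtract 13 hours and 12 minutes → departure 3:30 AM UTC on May 12.
Pago Pago is UTC−11:00: 3:30 AM − 11:00 = 4:30 PM on May 11.

4:30 PM on May 11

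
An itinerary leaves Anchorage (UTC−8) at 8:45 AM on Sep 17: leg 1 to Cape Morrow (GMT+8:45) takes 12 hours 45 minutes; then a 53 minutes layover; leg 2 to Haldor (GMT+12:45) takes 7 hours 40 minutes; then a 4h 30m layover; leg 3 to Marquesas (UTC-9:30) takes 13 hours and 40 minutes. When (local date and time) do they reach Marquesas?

10:43 PM on September 18

Convert departure to UTC: 8:45 AM + 8:00 = 4:45 PM UTC on Sep 17.
Add 12 hours 45 minutes leg 1 → 5:30 AM UTC (Sep 18).
Add 53 minutes layover in Cape Morrow → 6:23 AM UTC.
Add 7 hours 40 minutes leg 2 → 2:03 PM UTC.
Add 4 hours and 30 minutes layover in Haldor → 6:33 PM UTC.
Add 13 hours 40 minutes leg 3 → 8:13 AM UTC (Sep 19).
Marquesas is UTC−9:30, so local arrival = 8:13 AM − 9:30 = 10:43 PM on Sep 18.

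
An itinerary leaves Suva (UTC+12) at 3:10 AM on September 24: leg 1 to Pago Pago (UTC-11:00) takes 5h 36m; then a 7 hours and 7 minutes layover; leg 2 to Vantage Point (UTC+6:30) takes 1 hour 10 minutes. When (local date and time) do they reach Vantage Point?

Convert departure to UTC: 3:10 AM − 12:00 = 3:10 PM UTC on Sep 23.
Add 5 hours and 36 minutes leg 1 → 8:46 PM UTC.
Add 7 hours 7 minutes layover in Pago Pago → 3:53 AM UTC (Sep 24).
Add 1 hour and 10 minutes leg 2 → 5:03 AM UTC.
Vantage Point is UTC+6:30, so local arrival = 5:03 AM + 6:30 = 11:33 AM on Sep 24.

11:33 AM on Sep 24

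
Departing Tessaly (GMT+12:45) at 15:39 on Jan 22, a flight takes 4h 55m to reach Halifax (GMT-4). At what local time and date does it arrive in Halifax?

Halifax is 16:45 behind Tessaly.
After 4 hours 55 minutes it is 20:34 in Tessaly.
Shift by the zone difference: 20:34 − 16:45 = 03:49 on Jan 22 in Halifax.

03:49 on Jan 22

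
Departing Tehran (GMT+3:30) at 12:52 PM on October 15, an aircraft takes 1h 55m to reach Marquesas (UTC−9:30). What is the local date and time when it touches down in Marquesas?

1:47 AM on October 15

Convert departure to UTC: 12:52 PM − 3:30 = 9:22 AM UTC on Oct 15.
Add 1 hour and 55 minutes travel time → 11:17 AM UTC.
Marquesas is UTC−9:30, so local arrival = 11:17 AM − 9:30 = 1:47 AM on Oct 15.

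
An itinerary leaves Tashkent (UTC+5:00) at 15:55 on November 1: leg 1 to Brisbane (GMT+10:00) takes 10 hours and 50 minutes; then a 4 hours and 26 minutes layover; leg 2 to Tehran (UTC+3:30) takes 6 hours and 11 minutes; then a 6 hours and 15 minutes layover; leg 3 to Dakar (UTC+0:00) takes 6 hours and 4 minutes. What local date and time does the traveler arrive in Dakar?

Convert departure to UTC: 15:55 − 5:00 = 10:55 UTC on Nov 1.
Add 10 hours 50 minutes leg 1 → 21:45 UTC.
Add 4 hours and 26 minutes layover in Brisbane → 02:11 UTC (Nov 2).
Add 6 hours and 11 minutes leg 2 → 08:22 UTC.
Add 6 hours 15 minutes layover in Tehran → 14:37 UTC.
Add 6 hours 4 minutes leg 3 → 20:41 UTC.
Dakar is UTC+0, so local arrival is the same: 20:41 on Nov 2.

20:41 on Nov 2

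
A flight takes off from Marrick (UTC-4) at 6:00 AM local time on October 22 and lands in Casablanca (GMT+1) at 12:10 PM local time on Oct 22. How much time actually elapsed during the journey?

Departure in UTC: 6:00 AM + 4:00 = 10:00 AM on Oct 22.
Arrival in UTC: 12:10 PM − 1:00 = 11:10 AM on Oct 22.
Elapsed = 11:10 AM − 10:00 AM = 1 hour 10 minutes.

1 hour 10 minutes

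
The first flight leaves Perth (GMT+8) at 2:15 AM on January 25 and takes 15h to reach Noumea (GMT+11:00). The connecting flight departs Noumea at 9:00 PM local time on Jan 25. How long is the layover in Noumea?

Convert departure to UTC: 2:15 AM − 8:00 = 6:15 PM UTC on Jan 24.
Add 15 hours flight time → 9:15 AM UTC (Jan 25).
Noumea is UTC+11:00, so local arrival = 9:15 AM + 11:00 = 8:15 PM on Jan 25.
Layover = 9:00 PM − 8:15 PM = 45 minutes.

45 minutes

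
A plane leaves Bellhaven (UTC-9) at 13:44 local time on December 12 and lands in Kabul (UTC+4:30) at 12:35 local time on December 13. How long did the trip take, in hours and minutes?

9 hours 21 minutes

Kabul is 13:30 ahead of Bellhaven.
Clock-face elapsed time (ignoring zones) is 22 hours 51 minutes.
Actual elapsed = 22 hours 51 minutes − 13:30 = 9 hours 21 minutes.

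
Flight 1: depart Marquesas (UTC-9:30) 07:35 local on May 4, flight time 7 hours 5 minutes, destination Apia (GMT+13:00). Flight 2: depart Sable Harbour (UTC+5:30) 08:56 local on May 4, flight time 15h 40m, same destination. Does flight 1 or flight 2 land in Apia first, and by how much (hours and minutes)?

the second, by 5 hours 4 minutes

Flight 1 in UTC: 07:35 + 9:30 = 17:05 on May 4.
+7 hours 5 minutes → arrive 00:10 UTC on May 5.
Flight 2 in UTC: 08:56 − 5:30 = 03:26 on May 4.
+15 hours 40 minutes → arrive 19:06 UTC on May 4.
Flight 2 lands earlier by 5 hours 4 minutes.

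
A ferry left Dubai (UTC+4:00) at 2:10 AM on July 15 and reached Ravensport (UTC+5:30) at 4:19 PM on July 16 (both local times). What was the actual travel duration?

Departure in UTC: 2:10 AM − 4:00 = 10:10 PM on Jul 14.
Arrival in UTC: 4:19 PM − 5:30 = 10:49 AM on Jul 16.
Elapsed = 10:49 AM − 10:10 PM (+2 days) = 36 hours 39 minutes.

36 hours 39 minutes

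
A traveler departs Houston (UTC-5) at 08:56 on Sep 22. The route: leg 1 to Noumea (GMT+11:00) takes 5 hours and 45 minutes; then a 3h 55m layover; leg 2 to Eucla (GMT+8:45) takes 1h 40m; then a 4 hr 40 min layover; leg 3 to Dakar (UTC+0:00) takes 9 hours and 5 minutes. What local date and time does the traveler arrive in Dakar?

15:01 on September 23

Convert departure to UTC: 08:56 + 5:00 = 13:56 UTC on Sep 22.
Add 5 hours 45 minutes leg 1 → 19:41 UTC.
Add 3 hours 55 minutes layover in Noumea → 23:36 UTC.
Add 1 hour and 40 minutes leg 2 → 01:16 UTC (Sep 23).
Add 4 hours and 40 minutes layover in Eucla → 05:56 UTC.
Add 9 hours 5 minutes leg 3 → 15:01 UTC.
Dakar is UTC+0, so local arrival is the same: 15:01 on Sep 23.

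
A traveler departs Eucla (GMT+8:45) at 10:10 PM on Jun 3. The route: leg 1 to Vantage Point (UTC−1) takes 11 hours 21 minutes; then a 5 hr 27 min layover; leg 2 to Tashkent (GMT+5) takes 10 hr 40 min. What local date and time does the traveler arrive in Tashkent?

Convert departure to UTC: 10:10 PM − 8:45 = 1:25 PM UTC on Jun 3.
Add 11 hours and 21 minutes leg 1 → 12:46 AM UTC (Jun 4).
Add 5 hours and 27 minutes layover in Vantage Point → 6:13 AM UTC.
Add 10 hours 40 minutes leg 2 → 4:53 PM UTC.
Tashkent is UTC+5:00, so local arrival = 4:53 PM + 5:00 = 9:53 PM on Jun 4.

9:53 PM on Jun 4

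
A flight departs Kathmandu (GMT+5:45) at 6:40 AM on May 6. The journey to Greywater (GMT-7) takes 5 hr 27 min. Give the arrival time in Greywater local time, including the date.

Convert departure to UTC: 6:40 AM − 5:45 = 12:55 AM UTC on May 6.
Add 5 hours and 27 minutes travel time → 6:22 AM UTC.
Greywater is UTC−7:00, so local arrival = 6:22 AM − 7:00 = 11:22 PM on May 5.

11:22 PM on May 5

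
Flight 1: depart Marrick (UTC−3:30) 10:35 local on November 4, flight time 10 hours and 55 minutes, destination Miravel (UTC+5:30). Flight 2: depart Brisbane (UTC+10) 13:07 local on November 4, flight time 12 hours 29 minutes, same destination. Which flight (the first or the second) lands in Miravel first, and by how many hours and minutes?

Flight 1 in UTC: 10:35 + 3:30 = 14:05 on Nov 4.
+10 hours and 55 minutes → arrive 01:00 UTC on Nov 5.
Flight 2 in UTC: 13:07 − 10:00 = 03:07 on Nov 4.
+12 hours and 29 minutes → arrive 15:36 UTC on Nov 4.
Flight 2 lands earlier by 9 hours 24 minutes.

the second, by 9 hours 24 minutes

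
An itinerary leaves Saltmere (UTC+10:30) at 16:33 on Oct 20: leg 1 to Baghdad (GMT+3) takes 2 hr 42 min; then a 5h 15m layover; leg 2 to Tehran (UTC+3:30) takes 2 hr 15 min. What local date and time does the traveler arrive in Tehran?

Convert departure to UTC: 16:33 − 10:30 = 06:03 UTC on Oct 20.
Add 2 hours 42 minutes leg 1 → 08:45 UTC.
Add 5 hours 15 minutes layover in Baghdad → 14:00 UTC.
Add 2 hours and 15 minutes leg 2 → 16:15 UTC.
Tehran is UTC+3:30, so local arrival = 16:15 + 3:30 = 19:45 on Oct 20.

19:45 on October 20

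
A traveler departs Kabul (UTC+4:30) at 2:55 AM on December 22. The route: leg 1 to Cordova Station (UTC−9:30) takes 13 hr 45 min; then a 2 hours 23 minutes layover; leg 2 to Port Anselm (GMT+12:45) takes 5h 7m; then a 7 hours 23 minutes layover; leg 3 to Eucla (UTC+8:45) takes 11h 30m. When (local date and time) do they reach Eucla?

11:18 PM on December 23

Convert departure to UTC: 2:55 AM − 4:30 = 10:25 PM UTC on Dec 21.
Add 13 hours 45 minutes leg 1 → 12:10 PM UTC (Dec 22).
Add 2 hours 23 minutes layover in Cordova Station → 2:33 PM UTC.
Add 5 hours and 7 minutes leg 2 → 7:40 PM UTC.
Add 7 hours and 23 minutes layover in Port Anselm → 3:03 AM UTC (Dec 23).
Add 11 hours 30 minutes leg 3 → 2:33 PM UTC.
Eucla is UTC+8:45, so local arrival = 2:33 PM + 8:45 = 11:18 PM on Dec 23.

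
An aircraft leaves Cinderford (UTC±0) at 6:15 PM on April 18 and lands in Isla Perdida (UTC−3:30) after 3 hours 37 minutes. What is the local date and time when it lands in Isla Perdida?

6:22 PM on Apr 18

Cinderford is at UTC+0, so departure is already 6:15 PM UTC on Apr 18.
Add 3 hours 37 minutes travel time → 9:52 PM UTC.
Isla Perdida is UTC−3:30, so local arrival = 9:52 PM − 3:30 = 6:22 PM on Apr 18.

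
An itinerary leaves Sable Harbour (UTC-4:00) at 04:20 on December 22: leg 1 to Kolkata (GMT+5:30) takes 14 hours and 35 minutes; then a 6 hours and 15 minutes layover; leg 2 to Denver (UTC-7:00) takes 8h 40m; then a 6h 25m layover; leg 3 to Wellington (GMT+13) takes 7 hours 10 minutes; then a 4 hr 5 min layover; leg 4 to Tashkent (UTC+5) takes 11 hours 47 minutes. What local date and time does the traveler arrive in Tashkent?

00:17 on December 25

Convert departure to UTC: 04:20 + 4:00 = 08:20 UTC on Dec 22.
Add 14 hours 35 minutes leg 1 → 22:55 UTC.
Add 6 hours and 15 minutes layover in Kolkata → 05:10 UTC (Dec 23).
Add 8 hours 40 minutes leg 2 → 13:50 UTC.
Add 6 hours 25 minutes layover in Denver → 20:15 UTC.
Add 7 hours and 10 minutes leg 3 → 03:25 UTC (Dec 24).
Add 4 hours 5 minutes layover in Wellington → 07:30 UTC.
Add 11 hours 47 minutes leg 4 → 19:17 UTC.
Tashkent is UTC+5:00, so local arrival = 19:17 + 5:00 = 00:17 on Dec 25.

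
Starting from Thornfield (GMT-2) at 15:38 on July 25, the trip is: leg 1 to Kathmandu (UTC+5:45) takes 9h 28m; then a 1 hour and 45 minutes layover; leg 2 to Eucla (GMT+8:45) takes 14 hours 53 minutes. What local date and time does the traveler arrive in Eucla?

Convert departure to UTC: 15:38 + 2:00 = 17:38 UTC on Jul 25.
Add 9 hours and 28 minutes leg 1 → 03:06 UTC (Jul 26).
Add 1 hour and 45 minutes layover in Kathmandu → 04:51 UTC.
Add 14 hours and 53 minutes leg 2 → 19:44 UTC.
Eucla is UTC+8:45, so local arrival = 19:44 + 8:45 = 04:29 on Jul 27.

04:29 on July 27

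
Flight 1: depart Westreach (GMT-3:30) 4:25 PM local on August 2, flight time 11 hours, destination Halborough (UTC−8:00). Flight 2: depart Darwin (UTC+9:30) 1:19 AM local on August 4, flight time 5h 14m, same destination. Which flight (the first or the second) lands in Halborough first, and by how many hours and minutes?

the first, by 14 hours 8 minutes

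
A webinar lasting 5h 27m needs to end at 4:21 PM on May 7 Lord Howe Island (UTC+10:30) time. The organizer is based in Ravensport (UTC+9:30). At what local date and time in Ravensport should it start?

Target end time in UTC: 4:21 PM − 10:30 = 5:51 AM on May 7.
Subtract 5 hours and 27 minutes → start 12:24 AM UTC on May 7.
Ravensport is UTC+9:30: 12:24 AM + 9:30 = 9:54 AM on May 7.

9:54 AM on May 7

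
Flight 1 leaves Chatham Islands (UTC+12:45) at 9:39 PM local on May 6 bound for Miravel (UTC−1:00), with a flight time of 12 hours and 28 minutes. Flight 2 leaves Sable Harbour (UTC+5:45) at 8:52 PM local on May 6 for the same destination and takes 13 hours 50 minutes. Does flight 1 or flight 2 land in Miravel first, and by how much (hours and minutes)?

the first, by 7 hours 35 minutes

Flight 1 in UTC: 9:39 PM − 12:45 = 8:54 AM on May 6.
+12 hours and 28 minutes → arrive 9:22 PM UTC on May 6.
Flight 2 in UTC: 8:52 PM − 5:45 = 3:07 PM on May 6.
+13 hours 50 minutes → arrive 4:57 AM UTC on May 7.
Flight 1 lands earlier by 7 hours 35 minutes.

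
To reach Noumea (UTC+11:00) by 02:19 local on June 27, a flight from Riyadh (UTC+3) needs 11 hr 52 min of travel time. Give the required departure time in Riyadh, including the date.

06:27 on June 26

Target arrival in UTC: 02:19 − 11:00 = 15:19 on Jun 26.
Subtract 11 hours 52 minutes → departure 03:27 UTC on Jun 26.
Riyadh is UTC+3:00: 03:27 + 3:00 = 06:27 on Jun 26.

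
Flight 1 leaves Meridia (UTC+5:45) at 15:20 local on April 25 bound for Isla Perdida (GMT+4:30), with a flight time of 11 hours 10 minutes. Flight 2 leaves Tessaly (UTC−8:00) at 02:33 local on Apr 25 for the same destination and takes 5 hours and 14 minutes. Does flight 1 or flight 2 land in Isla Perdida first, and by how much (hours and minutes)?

the second, by 4 hours 58 minutes

Flight 1 in UTC: 15:20 − 5:45 = 09:35 on Apr 25.
+11 hours and 10 minutes → arrive 20:45 UTC on Apr 25.
Flight 2 in UTC: 02:33 + 8:00 = 10:33 on Apr 25.
+5 hours 14 minutes → arrive 15:47 UTC on Apr 25.
Flight 2 lands earlier by 4 hours 58 minutes.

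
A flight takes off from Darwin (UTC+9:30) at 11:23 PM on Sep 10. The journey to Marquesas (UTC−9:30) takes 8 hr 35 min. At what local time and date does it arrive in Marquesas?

12:58 PM on Sep 10

Marquesas is 19:00 behind Darwin.
After 8 hours and 35 minutes it is 7:58 AM (Sep 11) in Darwin.
Shift by the zone difference: 7:58 AM − 19:00 = 12:58 PM on Sep 10 in Marquesas.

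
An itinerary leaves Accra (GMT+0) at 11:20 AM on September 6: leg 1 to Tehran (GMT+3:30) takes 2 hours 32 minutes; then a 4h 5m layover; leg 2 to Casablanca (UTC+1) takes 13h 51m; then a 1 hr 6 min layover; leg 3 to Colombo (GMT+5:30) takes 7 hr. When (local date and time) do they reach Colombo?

9:24 PM on September 7

Accra is at UTC+0, so departure is already 11:20 AM UTC on Sep 6.
Add 2 hours 32 minutes leg 1 → 1:52 PM UTC.
Add 4 hours 5 minutes layover in Tehran → 5:57 PM UTC.
Add 13 hours 51 minutes leg 2 → 7:48 AM UTC (Sep 7).
Add 1 hour and 6 minutes layover in Casablanca → 8:54 AM UTC.
Add 7 hours leg 3 → 3:54 PM UTC.
Colombo is UTC+5:30, so local arrival = 3:54 PM + 5:30 = 9:24 PM on Sep 7.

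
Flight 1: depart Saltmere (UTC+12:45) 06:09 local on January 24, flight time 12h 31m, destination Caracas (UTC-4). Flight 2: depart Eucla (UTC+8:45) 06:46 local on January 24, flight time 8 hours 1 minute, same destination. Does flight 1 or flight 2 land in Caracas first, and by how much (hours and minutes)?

Flight 1 in UTC: 06:09 − 12:45 = 17:24 on Jan 23.
+12 hours and 31 minutes → arrive 05:55 UTC on Jan 24.
Flight 2 in UTC: 06:46 − 8:45 = 22:01 on Jan 23.
+8 hours and 1 minute → arrive 06:02 UTC on Jan 24.
Flight 1 lands earlier by 7 minutes.

the first, by 7 minutes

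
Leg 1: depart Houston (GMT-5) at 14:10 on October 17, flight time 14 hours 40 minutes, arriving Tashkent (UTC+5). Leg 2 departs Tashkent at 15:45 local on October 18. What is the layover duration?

55 minutes

Convert departure to UTC: 14:10 + 5:00 = 19:10 UTC on Oct 17.
Add 14 hours 40 minutes flight time → 09:50 UTC (Oct 18).
Tashkent is UTC+5:00, so local arrival = 09:50 + 5:00 = 14:50 on Oct 18.
Layover = 15:45 − 14:50 = 55 minutes.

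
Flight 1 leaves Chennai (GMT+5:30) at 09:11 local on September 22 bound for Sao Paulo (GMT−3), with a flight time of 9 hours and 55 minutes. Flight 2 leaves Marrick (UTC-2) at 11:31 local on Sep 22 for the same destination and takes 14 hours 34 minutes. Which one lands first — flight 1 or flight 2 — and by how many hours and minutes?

the first, by 14 hours 29 minutes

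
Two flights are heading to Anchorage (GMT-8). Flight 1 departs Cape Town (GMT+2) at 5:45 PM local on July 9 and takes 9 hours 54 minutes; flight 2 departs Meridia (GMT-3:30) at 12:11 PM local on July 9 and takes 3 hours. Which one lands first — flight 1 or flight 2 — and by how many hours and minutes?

the second, by 6 hours 58 minutes

Flight 1 in UTC: 5:45 PM − 2:00 = 3:45 PM on Jul 9.
+9 hours and 54 minutes → arrive 1:39 AM UTC on Jul 10.
Flight 2 in UTC: 12:11 PM + 3:30 = 3:41 PM on Jul 9.
+3 hours → arrive 6:41 PM UTC on Jul 9.
Flight 2 lands earlier by 6 hours 58 minutes.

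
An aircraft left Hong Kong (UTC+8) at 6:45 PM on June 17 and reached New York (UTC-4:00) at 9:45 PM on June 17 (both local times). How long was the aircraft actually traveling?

15 hours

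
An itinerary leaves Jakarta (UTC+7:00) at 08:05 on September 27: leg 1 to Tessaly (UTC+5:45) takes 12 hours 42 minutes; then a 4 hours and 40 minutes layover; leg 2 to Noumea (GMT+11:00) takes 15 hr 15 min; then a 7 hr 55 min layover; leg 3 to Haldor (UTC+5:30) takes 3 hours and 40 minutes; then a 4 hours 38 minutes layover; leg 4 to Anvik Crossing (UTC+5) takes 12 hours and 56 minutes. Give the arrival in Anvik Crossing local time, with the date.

19:51 on September 29

Convert departure to UTC: 08:05 − 7:00 = 01:05 UTC on Sep 27.
Add 12 hours 42 minutes leg 1 → 13:47 UTC.
Add 4 hours and 40 minutes layover in Tessaly → 18:27 UTC.
Add 15 hours and 15 minutes leg 2 → 09:42 UTC (Sep 28).
Add 7 hours 55 minutes layover in Noumea → 17:37 UTC.
Add 3 hours 40 minutes leg 3 → 21:17 UTC.
Add 4 hours 38 minutes layover in Haldor → 01:55 UTC (Sep 29).
Add 12 hours and 56 minutes leg 4 → 14:51 UTC.
Anvik Crossing is UTC+5:00, so local arrival = 14:51 + 5:00 = 19:51 on Sep 29.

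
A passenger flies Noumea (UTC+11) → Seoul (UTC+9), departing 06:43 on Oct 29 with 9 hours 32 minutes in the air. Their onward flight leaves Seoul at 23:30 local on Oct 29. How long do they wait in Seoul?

Convert departure to UTC: 06:43 − 11:00 = 19:43 UTC on Oct 28.
Add 9 hours 32 minutes flight time → 05:15 UTC (Oct 29).
Seoul is UTC+9:00, so local arrival = 05:15 + 9:00 = 14:15 on Oct 29.
Layover = 23:30 − 14:15 = 9 hours 15 minutes.

9 hours 15 minutes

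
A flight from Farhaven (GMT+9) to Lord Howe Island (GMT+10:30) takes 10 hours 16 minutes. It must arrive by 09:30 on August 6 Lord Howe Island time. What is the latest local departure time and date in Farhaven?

21:44 on August 5

Target arrival in UTC: 09:30 − 10:30 = 23:00 on Aug 5.
Subtract 10 hours and 16 minutes → departure 12:44 UTC on Aug 5.
Farhaven is UTC+9:00: 12:44 + 9:00 = 21:44 on Aug 5.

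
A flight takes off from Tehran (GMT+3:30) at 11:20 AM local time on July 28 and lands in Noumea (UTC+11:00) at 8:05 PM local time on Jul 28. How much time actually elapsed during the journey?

1 hour 15 minutes

Noumea is 7:30 ahead of Tehran.
Clock-face elapsed time (ignoring zones) is 8 hours 45 minutes.
Actual elapsed = 8 hours 45 minutes − 7:30 = 1 hour 15 minutes.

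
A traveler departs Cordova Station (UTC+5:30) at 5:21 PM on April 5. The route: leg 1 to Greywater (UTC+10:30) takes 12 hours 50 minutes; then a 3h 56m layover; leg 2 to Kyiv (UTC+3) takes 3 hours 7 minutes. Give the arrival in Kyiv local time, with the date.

10:44 AM on April 6

Convert departure to UTC: 5:21 PM − 5:30 = 11:51 AM UTC on Apr 5.
Add 12 hours and 50 minutes leg 1 → 12:41 AM UTC (Apr 6).
Add 3 hours and 56 minutes layover in Greywater → 4:37 AM UTC.
Add 3 hours 7 minutes leg 2 → 7:44 AM UTC.
Kyiv is UTC+3:00, so local arrival = 7:44 AM + 3:00 = 10:44 AM on Apr 6.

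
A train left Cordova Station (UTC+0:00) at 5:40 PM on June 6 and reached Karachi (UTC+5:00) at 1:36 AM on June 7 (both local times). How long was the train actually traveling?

Departure is already UTC: 5:40 PM on Jun 6.
Arrival in UTC: 1:36 AM − 5:00 = 8:36 PM on Jun 6.
Elapsed = 8:36 PM − 5:40 PM = 2 hours 56 minutes.

2 hours 56 minutes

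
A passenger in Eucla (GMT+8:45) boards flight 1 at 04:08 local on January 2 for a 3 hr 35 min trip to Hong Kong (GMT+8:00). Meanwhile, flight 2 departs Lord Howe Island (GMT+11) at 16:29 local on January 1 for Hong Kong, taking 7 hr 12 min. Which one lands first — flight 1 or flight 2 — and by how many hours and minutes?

the second, by 10 hours 17 minutes

Flight 1 in UTC: 04:08 − 8:45 = 19:23 on Jan 1.
+3 hours 35 minutes → arrive 22:58 UTC on Jan 1.
Flight 2 in UTC: 16:29 − 11:00 = 05:29 on Jan 1.
+7 hours and 12 minutes → arrive 12:41 UTC on Jan 1.
Flight 2 lands earlier by 10 hours 17 minutes.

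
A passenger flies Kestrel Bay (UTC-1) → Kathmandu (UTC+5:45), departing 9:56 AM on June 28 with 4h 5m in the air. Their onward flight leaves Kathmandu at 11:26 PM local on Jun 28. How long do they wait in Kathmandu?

2 hours 40 minutes

Convert departure to UTC: 9:56 AM + 1:00 = 10:56 AM UTC on Jun 28.
Add 4 hours 5 minutes flight time → 3:01 PM UTC.
Kathmandu is UTC+5:45, so local arrival = 3:01 PM + 5:45 = 8:46 PM on Jun 28.
Layover = 11:26 PM − 8:46 PM = 2 hours 40 minutes.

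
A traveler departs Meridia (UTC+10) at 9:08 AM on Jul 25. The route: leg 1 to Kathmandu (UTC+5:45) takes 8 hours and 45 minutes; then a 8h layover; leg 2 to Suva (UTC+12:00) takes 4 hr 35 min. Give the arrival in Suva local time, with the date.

Convert departure to UTC: 9:08 AM − 10:00 = 11:08 PM UTC on Jul 24.
Add 8 hours 45 minutes leg 1 → 7:53 AM UTC (Jul 25).
Add 8 hours layover in Kathmandu → 3:53 PM UTC.
Add 4 hours 35 minutes leg 2 → 8:28 PM UTC.
Suva is UTC+12:00, so local arrival = 8:28 PM + 12:00 = 8:28 AM on Jul 26.

8:28 AM on July 26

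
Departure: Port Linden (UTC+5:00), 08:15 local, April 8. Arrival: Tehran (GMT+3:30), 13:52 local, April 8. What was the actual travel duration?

Departure in UTC: 08:15 − 5:00 = 03:15 on Apr 8.
Arrival in UTC: 13:52 − 3:30 = 10:22 on Apr 8.
Elapsed = 10:22 − 03:15 = 7 hours 7 minutes.

7 hours 7 minutes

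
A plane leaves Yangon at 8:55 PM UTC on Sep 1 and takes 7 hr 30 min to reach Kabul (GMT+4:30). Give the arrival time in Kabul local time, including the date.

8:55 AM on September 2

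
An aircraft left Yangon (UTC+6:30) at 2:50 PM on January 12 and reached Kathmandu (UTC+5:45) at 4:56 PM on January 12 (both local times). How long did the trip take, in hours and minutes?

Departure in UTC: 2:50 PM − 6:30 = 8:20 AM on Jan 12.
Arrival in UTC: 4:56 PM − 5:45 = 11:11 AM on Jan 12.
Elapsed = 11:11 AM − 8:20 AM = 2 hours 51 minutes.

2 hours 51 minutes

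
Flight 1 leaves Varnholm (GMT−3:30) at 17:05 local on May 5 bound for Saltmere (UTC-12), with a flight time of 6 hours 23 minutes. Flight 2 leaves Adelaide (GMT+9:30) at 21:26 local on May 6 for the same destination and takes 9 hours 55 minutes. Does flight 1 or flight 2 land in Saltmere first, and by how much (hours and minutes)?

Flight 1 in UTC: 17:05 + 3:30 = 20:35 on May 5.
+6 hours 23 minutes → arrive 02:58 UTC on May 6.
Flight 2 in UTC: 21:26 − 9:30 = 11:56 on May 6.
+9 hours 55 minutes → arrive 21:51 UTC on May 6.
Flight 1 lands earlier by 18 hours 53 minutes.

the first, by 18 hours 53 minutes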